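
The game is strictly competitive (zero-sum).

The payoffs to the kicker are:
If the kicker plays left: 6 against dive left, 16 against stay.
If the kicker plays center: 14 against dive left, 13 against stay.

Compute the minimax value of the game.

Row minima are 6 and 13, so the kicker's maximin is 13; column maxima are 14 and 16, so the goalkeeper's minimax is 14. These differ, so the equilibrium is in mixed strategies.
Let the kicker play left with probability p. The goalkeeper is indifferent when 6p + 14(1−p) = 16p + 13(1−p), giving p = 1/11.
Let the goalkeeper play dive left with probability q. The kicker is indifferent when 6q + 16(1−q) = 14q + 13(1−q), giving q = 3/11.
The value is 6·(3/11) + (16)·(8/11) = 146/11.

146/11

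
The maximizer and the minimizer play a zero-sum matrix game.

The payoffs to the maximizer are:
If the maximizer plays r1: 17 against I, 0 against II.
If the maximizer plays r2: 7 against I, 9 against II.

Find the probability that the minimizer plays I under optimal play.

9/19

Row minima are 0 and 7, so the maximizer's maximin is 7; column maxima are 17 and 9, so the minimizer's minimax is 9. These differ, so the equilibrium is in mixed strategies.
Let the minimizer play I with probability q. The maximizer is indifferent when 17q = 7q + 9(1−q), giving q = 9/19.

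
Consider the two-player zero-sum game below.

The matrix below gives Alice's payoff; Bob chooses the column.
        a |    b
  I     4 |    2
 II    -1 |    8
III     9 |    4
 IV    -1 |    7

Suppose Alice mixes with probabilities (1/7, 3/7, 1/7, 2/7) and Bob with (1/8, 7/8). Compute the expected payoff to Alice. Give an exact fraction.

79/14

Against (1/8, 7/8), each row's expected payoff is I: 9/4; II: 55/8; III: 37/8; IV: 6.
Taking the (1/7, 3/7, 1/7, 2/7)-weighted average: (1/7)·(9/4) + (3/7)·(55/8) + (1/7)·(37/8) + (2/7)·(6) = 79/14.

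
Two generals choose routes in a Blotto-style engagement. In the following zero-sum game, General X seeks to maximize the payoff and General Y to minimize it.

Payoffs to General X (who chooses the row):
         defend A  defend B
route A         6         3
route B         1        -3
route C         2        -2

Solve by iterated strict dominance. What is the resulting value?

Row route B is strictly dominated by row route A (6>1, 3>-3); eliminate route B.
Column defend A is strictly dominated by defend B for General Y (3<6, -2<2); eliminate defend A.
Row route C is strictly dominated by row route A (3>-2); eliminate route C.
Only (route A, defend B) remains, with payoff 3.

3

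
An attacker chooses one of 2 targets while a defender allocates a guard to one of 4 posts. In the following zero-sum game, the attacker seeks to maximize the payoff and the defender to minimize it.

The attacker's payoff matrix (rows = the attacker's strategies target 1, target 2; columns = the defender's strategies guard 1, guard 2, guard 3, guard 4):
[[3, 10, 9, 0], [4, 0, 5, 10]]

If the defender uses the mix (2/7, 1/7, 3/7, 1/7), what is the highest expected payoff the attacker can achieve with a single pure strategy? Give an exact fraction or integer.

43/7

target 1: (3)·(2/7) + (10)·(1/7) + (9)·(3/7) + (0)·(1/7) = 43/7.
target 2: (4)·(2/7) + (0)·(1/7) + (5)·(3/7) + (10)·(1/7) = 33/7.
The best pure response is target 1 with expected payoff 43/7.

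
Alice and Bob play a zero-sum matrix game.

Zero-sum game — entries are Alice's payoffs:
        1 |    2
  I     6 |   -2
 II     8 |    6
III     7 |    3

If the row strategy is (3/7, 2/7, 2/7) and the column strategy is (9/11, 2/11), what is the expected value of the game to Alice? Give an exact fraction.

Against (9/11, 2/11), each row's expected payoff is I: 50/11; II: 84/11; III: 69/11.
Taking the (3/7, 2/7, 2/7)-weighted average: (3/7)·(50/11) + (2/7)·(84/11) + (2/7)·(69/11) = 456/77.

456/77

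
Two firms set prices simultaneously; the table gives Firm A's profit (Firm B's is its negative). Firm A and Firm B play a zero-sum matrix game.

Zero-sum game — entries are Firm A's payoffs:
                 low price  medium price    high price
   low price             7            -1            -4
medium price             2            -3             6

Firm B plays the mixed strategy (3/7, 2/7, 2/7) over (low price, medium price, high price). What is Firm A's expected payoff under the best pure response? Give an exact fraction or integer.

low price: (7)·(3/7) + (-1)·(2/7) + (-4)·(2/7) = 11/7.
medium price: (2)·(3/7) + (-3)·(2/7) + (6)·(2/7) = 12/7.
The best pure response is medium price with expected payoff 12/7.

12/7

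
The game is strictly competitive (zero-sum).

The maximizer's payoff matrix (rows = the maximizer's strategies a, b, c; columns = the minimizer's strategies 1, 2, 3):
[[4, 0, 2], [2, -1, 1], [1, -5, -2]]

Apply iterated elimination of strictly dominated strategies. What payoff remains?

0

Row c is strictly dominated by row a (4>1, 0>-5, 2>-2); eliminate c.
Column 1 is strictly dominated by 2 for the minimizer (0<4, -1<2); eliminate 1.
Column 3 is strictly dominated by 2 for the minimizer (0<2, -1<1); eliminate 3.
Row b is strictly dominated by row a (0>-1); eliminate b.
Only (a, 2) remains, with payoff 0.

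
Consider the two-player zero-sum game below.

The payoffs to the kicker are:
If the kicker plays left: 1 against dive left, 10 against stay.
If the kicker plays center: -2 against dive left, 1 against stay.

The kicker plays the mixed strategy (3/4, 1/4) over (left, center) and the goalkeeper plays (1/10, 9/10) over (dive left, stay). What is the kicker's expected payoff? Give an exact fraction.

7

Against (1/10, 9/10), each row's expected payoff is left: 91/10; center: 7/10.
Taking the (3/4, 1/4)-weighted average: (3/4)·(91/10) + (1/4)·(7/10) = 7.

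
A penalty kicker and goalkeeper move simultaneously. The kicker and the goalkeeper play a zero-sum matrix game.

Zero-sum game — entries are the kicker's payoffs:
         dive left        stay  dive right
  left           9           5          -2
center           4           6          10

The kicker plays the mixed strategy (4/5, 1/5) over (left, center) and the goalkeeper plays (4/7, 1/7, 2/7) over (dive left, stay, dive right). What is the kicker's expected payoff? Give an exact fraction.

38/7

Against (4/7, 1/7, 2/7), each row's expected payoff is left: 37/7; center: 6.
Taking the (4/5, 1/5)-weighted average: (4/5)·(37/7) + (1/5)·(6) = 38/7.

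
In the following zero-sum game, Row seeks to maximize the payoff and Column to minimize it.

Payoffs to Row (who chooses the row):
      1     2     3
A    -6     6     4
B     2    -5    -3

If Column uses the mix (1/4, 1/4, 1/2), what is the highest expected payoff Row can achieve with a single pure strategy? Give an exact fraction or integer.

A: (-6)·(1/4) + (6)·(1/4) + (4)·(1/2) = 2.
B: (2)·(1/4) + (-5)·(1/4) + (-3)·(1/2) = -9/4.
The best pure response is A with expected payoff 2.

2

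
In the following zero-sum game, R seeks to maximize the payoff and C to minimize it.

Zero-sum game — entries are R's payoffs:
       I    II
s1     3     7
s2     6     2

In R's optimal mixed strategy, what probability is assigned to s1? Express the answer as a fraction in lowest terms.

Row minima are 3 and 2, so R's maximin is 3; column maxima are 6 and 7, so C's minimax is 6. These differ, so the equilibrium is in mixed strategies.
Let R play s1 with probability p. C is indifferent when 3p + 6(1−p) = 7p + 2(1−p), giving p = 1/2.

1/2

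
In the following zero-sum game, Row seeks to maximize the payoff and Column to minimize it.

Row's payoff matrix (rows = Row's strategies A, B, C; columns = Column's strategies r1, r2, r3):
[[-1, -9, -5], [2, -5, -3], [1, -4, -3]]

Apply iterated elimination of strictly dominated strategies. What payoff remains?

Column r1 is strictly dominated by r2 for Column (-9<-1, -5<2, -4<1); eliminate r1.
Column r3 is strictly dominated by r2 for Column (-9<-5, -5<-3, -4<-3); eliminate r3.
Row B is strictly dominated by row C (-4>-5); eliminate B.
Row A is strictly dominated by row C (-4>-9); eliminate A.
Only (C, r2) remains, with payoff -4.

-4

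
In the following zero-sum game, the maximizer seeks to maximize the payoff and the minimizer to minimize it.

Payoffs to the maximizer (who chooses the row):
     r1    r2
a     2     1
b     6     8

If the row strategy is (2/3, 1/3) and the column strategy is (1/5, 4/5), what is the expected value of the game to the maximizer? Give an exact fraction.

10/3

Against (1/5, 4/5), each row's expected payoff is a: 6/5; b: 38/5.
Taking the (2/3, 1/3)-weighted average: (2/3)·(6/5) + (1/3)·(38/5) = 10/3.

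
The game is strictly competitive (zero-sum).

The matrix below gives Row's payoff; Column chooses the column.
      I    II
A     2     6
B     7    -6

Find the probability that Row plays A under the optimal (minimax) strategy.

13/17

Row minima are 2 and -6, so Row's maximin is 2; column maxima are 7 and 6, so Column's minimax is 6. These differ, so the equilibrium is in mixed strategies.
Let Row play A with probability p. Column is indifferent when 2p + 7(1−p) = 6p − 6(1−p), giving p = 13/17.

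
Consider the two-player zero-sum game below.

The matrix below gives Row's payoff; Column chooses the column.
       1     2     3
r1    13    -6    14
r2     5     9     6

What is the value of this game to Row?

Column 3 is strictly dominated by 1 for Column (it gives Row more in every row).
The remaining 2×2 game on (r1, r2) × (1, 2) has no saddle point. Let Row play r1 with probability p; indifference gives 13p + 5(1−p) = −6p + 9(1−p), so p = 4/23.
Similarly Column's optimal q on 1 is 15/23, and the value is 13·(15/23) + (-6)·(8/23) = 147/23.

147/23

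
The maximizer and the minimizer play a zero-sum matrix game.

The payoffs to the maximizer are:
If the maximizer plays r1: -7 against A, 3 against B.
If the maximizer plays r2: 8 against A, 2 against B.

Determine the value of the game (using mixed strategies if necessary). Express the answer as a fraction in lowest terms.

19/8

Row minima are -7 and 2, so the maximizer's maximin is 2; column maxima are 8 and 3, so the minimizer's minimax is 3. These differ, so the equilibrium is in mixed strategies.
Let the maximizer play r1 with probability p. The minimizer is indifferent when −7p + 8(1−p) = 3p + 2(1−p), giving p = 3/8.
Let the minimizer play A with probability q. The maximizer is indifferent when −7q + 3(1−q) = 8q + 2(1−q), giving q = 1/16.
The value is -7·(1/16) + (3)·(15/16) = 19/8.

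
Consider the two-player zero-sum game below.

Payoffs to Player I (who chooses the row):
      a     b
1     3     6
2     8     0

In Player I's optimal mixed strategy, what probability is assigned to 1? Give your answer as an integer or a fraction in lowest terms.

8/11

Row minima are 3 and 0, so Player I's maximin is 3; column maxima are 8 and 6, so Player II's minimax is 6. These differ, so the equilibrium is in mixed strategies.
Let Player I play 1 with probability p. Player II is indifferent when 3p + 8(1−p) = 6p, giving p = 8/11.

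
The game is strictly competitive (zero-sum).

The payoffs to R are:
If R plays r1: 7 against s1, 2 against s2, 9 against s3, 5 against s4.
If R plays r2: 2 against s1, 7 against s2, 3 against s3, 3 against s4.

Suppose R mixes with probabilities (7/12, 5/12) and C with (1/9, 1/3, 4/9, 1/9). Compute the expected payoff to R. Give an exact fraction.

Against (1/9, 1/3, 4/9, 1/9), each row's expected payoff is r1: 6; r2: 38/9.
Taking the (7/12, 5/12)-weighted average: (7/12)·(6) + (5/12)·(38/9) = 142/27.

142/27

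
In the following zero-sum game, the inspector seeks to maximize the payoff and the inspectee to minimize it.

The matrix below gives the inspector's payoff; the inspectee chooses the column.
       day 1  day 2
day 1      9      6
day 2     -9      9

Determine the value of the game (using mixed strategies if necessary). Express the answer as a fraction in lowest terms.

Row minima are 6 and -9, so the inspector's maximin is 6; column maxima are 9 and 9, so the inspectee's minimax is 9. These differ, so the equilibrium is in mixed strategies.
Let the inspector play day 1 with probability p. The inspectee is indifferent when 9p − 9(1−p) = 6p + 9(1−p), giving p = 6/7.
Let the inspectee play day 1 with probability q. The inspector is indifferent when 9q + 6(1−q) = −9q + 9(1−q), giving q = 1/7.
The value is 9·(1/7) + (6)·(6/7) = 45/7.

45/7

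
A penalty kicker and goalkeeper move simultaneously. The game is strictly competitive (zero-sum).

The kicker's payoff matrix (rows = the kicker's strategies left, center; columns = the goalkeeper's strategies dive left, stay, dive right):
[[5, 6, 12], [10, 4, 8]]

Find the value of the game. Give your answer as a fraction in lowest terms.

40/7

Column dive right is strictly dominated by stay for the goalkeeper (it gives the kicker more in every row).
The remaining 2×2 game on (left, center) × (dive left, stay) has no saddle point. Let the kicker play left with probability p; indifference gives 5p + 10(1−p) = 6p + 4(1−p), so p = 6/7.
Similarly the goalkeeper's optimal q on dive left is 2/7, and the value is 5·(2/7) + (6)·(5/7) = 40/7.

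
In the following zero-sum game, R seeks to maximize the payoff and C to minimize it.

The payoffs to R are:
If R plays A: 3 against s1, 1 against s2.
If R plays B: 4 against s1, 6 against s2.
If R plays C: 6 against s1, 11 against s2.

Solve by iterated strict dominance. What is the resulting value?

Row B is strictly dominated by row C (6>4, 11>6); eliminate B.
Row A is strictly dominated by row C (6>3, 11>1); eliminate A.
Column s2 is strictly dominated by s1 for C (6<11); eliminate s2.
Only (C, s1) remains, with payoff 6.

6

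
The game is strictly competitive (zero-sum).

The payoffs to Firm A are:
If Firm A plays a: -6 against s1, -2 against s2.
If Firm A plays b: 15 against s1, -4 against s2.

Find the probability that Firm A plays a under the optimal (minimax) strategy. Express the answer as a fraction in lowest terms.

Row minima are -6 and -4, so Firm A's maximin is -4; column maxima are 15 and -2, so Firm B's minimax is -2. These differ, so the equilibrium is in mixed strategies.
Let Firm A play a with probability p. Firm B is indifferent when −6p + 15(1−p) = −2p − 4(1−p), giving p = 19/23.

19/23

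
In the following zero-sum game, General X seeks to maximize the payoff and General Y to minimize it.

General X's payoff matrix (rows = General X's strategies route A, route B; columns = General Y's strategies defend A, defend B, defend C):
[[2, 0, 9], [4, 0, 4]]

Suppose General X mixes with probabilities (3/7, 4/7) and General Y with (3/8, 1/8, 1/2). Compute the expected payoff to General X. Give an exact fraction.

Against (3/8, 1/8, 1/2), each row's expected payoff is route A: 21/4; route B: 7/2.
Taking the (3/7, 4/7)-weighted average: (3/7)·(21/4) + (4/7)·(7/2) = 17/4.

17/4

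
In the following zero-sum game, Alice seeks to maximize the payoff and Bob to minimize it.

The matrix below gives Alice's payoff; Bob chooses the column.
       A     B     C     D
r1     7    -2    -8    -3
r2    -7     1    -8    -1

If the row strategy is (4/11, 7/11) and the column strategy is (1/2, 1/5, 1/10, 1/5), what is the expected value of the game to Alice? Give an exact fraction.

-233/110

Against (1/2, 1/5, 1/10, 1/5), each row's expected payoff is r1: 17/10; r2: -43/10.
Taking the (4/11, 7/11)-weighted average: (4/11)·(17/10) + (7/11)·(-43/10) = -233/110.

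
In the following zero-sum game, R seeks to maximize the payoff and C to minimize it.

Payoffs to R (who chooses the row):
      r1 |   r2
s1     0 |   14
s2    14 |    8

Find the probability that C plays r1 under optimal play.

Row minima are 0 and 8, so R's maximin is 8; column maxima are 14 and 14, so C's minimax is 14. These differ, so the equilibrium is in mixed strategies.
Let C play r1 with probability q. R is indifferent when 14(1−q) = 14q + 8(1−q), giving q = 3/10.

3/10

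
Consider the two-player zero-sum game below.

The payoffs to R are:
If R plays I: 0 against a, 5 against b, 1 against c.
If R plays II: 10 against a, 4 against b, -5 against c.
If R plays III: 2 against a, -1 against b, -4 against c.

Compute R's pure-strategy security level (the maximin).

0

The worst-case payoff for each row is I: 0, II: -5, III: -4.
The best of these is 0.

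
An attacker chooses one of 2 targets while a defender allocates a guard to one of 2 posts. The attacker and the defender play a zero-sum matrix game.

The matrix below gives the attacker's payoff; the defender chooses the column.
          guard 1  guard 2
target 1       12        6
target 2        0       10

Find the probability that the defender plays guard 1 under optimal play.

Row minima are 6 and 0, so the attacker's maximin is 6; column maxima are 12 and 10, so the defender's minimax is 10. These differ, so the equilibrium is in mixed strategies.
Let the defender play guard 1 with probability q. The attacker is indifferent when 12q + 6(1−q) = 10(1−q), giving q = 1/4.

1/4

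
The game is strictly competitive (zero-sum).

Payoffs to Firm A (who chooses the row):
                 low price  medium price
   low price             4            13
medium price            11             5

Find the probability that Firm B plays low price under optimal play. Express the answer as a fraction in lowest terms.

8/15

Row minima are 4 and 5, so Firm A's maximin is 5; column maxima are 11 and 13, so Firm B's minimax is 11. These differ, so the equilibrium is in mixed strategies.
Let Firm B play low price with probability q. Firm A is indifferent when 4q + 13(1−q) = 11q + 5(1−q), giving q = 8/15.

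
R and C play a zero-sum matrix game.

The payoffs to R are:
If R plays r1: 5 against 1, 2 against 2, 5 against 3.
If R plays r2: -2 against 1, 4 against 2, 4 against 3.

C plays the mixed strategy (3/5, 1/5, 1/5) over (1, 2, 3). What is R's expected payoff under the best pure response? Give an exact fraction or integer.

r1: (5)·(3/5) + (2)·(1/5) + (5)·(1/5) = 22/5.
r2: (-2)·(3/5) + (4)·(1/5) + (4)·(1/5) = 2/5.
The best pure response is r1 with expected payoff 22/5.

22/5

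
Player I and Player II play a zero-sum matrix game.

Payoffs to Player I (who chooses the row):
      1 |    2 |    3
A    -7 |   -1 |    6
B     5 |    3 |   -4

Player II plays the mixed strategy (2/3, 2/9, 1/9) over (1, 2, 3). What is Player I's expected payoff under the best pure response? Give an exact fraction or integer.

A: (-7)·(2/3) + (-1)·(2/9) + (6)·(1/9) = -38/9.
B: (5)·(2/3) + (3)·(2/9) + (-4)·(1/9) = 32/9.
The best pure response is B with expected payoff 32/9.

32/9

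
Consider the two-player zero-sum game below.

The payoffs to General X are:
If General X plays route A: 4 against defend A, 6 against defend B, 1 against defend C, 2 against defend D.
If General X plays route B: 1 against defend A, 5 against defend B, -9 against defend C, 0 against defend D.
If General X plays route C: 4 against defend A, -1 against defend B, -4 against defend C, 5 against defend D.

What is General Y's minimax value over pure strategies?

1

The worst case (largest entry) in each column is defend A: 4, defend B: 6, defend C: 1, defend D: 5.
The best (smallest) of these is 1.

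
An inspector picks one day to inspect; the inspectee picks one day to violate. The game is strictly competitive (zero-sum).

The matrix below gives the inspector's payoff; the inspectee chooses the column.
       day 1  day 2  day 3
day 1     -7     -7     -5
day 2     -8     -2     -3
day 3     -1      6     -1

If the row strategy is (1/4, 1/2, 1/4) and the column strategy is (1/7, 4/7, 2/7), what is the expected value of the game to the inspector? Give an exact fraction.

Against (1/7, 4/7, 2/7), each row's expected payoff is day 1: -45/7; day 2: -22/7; day 3: 3.
Taking the (1/4, 1/2, 1/4)-weighted average: (1/4)·(-45/7) + (1/2)·(-22/7) + (1/4)·(3) = -17/7.

-17/7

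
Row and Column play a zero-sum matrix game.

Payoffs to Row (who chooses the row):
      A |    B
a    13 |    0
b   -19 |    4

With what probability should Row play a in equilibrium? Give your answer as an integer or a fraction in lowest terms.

Row minima are 0 and -19, so Row's maximin is 0; column maxima are 13 and 4, so Column's minimax is 4. These differ, so the equilibrium is in mixed strategies.
Let Row play a with probability p. Column is indifferent when 13p − 19(1−p) = 4(1−p), giving p = 23/36.

23/36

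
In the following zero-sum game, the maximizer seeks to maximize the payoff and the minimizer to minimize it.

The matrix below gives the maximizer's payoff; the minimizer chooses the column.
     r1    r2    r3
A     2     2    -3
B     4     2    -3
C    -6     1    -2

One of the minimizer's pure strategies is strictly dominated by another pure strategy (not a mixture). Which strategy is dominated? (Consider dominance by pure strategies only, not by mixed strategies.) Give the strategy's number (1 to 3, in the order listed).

The minimizer prefers columns that give the maximizer less. Compare r2 with r3: -3 < 2, -3 < 2, -2 < 1.
So r3 strictly dominates r2 for the minimizer; r2 is strictly dominated.

2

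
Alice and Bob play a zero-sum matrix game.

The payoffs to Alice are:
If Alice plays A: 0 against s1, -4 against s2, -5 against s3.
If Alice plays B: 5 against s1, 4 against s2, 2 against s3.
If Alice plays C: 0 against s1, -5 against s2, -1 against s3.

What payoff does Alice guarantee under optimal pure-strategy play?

Row minima: -5, 2, -5 → Alice's maximin is 2.
Column maxima: 5, 4, 2 → Bob's minimax is 2.
They coincide at (B, s3), so the value is 2.

2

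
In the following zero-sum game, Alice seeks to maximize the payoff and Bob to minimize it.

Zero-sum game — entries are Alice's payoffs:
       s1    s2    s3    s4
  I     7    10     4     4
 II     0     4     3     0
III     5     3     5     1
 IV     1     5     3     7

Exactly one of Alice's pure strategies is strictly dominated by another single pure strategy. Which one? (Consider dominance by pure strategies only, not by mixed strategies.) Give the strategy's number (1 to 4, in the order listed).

2

Compare II with I: 7 > 0, 10 > 4, 4 > 3, 4 > 0.
So I strictly dominates II for Alice; II is strictly dominated.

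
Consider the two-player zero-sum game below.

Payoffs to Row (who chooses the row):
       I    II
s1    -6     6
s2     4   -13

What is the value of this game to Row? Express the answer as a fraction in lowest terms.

Row minima are -6 and -13, so Row's maximin is -6; column maxima are 4 and 6, so Column's minimax is 4. These differ, so the equilibrium is in mixed strategies.
Let Row play s1 with probability p. Column is indifferent when −6p + 4(1−p) = 6p − 13(1−p), giving p = 17/29.
Let Column play I with probability q. Row is indifferent when −6q + 6(1−q) = 4q − 13(1−q), giving q = 19/29.
The value is -6·(19/29) + (6)·(10/29) = -54/29.

-54/29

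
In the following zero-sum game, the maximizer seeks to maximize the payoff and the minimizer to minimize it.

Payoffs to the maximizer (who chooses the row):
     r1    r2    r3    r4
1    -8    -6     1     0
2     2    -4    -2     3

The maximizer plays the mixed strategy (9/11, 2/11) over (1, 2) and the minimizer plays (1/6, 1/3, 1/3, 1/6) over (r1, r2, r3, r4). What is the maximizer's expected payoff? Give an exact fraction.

Against (1/6, 1/3, 1/3, 1/6), each row's expected payoff is 1: -3; 2: -7/6.
Taking the (9/11, 2/11)-weighted average: (9/11)·(-3) + (2/11)·(-7/6) = -8/3.

-8/3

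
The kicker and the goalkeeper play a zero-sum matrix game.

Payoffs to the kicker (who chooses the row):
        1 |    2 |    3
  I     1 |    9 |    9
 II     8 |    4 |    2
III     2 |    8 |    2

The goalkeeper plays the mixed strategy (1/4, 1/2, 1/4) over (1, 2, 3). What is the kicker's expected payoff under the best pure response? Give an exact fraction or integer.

I: (1)·(1/4) + (9)·(1/2) + (9)·(1/4) = 7.
II: (8)·(1/4) + (4)·(1/2) + (2)·(1/4) = 9/2.
III: (2)·(1/4) + (8)·(1/2) + (2)·(1/4) = 5.
The best pure response is I with expected payoff 7.

7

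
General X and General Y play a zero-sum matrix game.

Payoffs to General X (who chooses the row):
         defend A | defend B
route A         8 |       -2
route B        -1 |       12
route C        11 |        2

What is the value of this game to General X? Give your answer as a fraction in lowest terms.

67/11

Row route A is strictly dominated by row route C, so General X never plays it.
The remaining 2×2 game on (route B, route C) × (defend A, defend B) has no saddle point. Let General X play route B with probability p; indifference gives −p + 11(1−p) = 12p + 2(1−p), so p = 9/22.
Similarly General Y's optimal q on defend A is 5/11, and the value is -1·(5/11) + (12)·(6/11) = 67/11.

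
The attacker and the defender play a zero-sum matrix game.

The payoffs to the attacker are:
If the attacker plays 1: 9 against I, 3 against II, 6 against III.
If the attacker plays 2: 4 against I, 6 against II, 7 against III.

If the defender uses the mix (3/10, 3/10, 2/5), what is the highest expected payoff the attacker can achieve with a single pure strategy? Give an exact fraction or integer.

1: (9)·(3/10) + (3)·(3/10) + (6)·(2/5) = 6.
2: (4)·(3/10) + (6)·(3/10) + (7)·(2/5) = 29/5.
The best pure response is 1 with expected payoff 6.

6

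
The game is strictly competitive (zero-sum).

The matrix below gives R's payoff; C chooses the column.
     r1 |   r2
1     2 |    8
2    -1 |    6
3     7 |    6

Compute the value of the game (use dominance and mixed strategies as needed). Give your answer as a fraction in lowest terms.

Row 2 is strictly dominated by row 1, so R never plays it.
The remaining 2×2 game on (1, 3) × (r1, r2) has no saddle point. Let R play 1 with probability p; indifference gives 2p + 7(1−p) = 8p + 6(1−p), so p = 1/7.
Similarly C's optimal q on r1 is 2/7, and the value is 2·(2/7) + (8)·(5/7) = 44/7.

44/7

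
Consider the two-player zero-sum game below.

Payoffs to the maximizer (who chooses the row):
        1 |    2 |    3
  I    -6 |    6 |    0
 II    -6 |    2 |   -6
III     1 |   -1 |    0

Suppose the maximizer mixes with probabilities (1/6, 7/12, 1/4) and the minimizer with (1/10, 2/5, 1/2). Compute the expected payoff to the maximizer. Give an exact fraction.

-169/120

Against (1/10, 2/5, 1/2), each row's expected payoff is I: 9/5; II: -14/5; III: -3/10.
Taking the (1/6, 7/12, 1/4)-weighted average: (1/6)·(9/5) + (7/12)·(-14/5) + (1/4)·(-3/10) = -169/120.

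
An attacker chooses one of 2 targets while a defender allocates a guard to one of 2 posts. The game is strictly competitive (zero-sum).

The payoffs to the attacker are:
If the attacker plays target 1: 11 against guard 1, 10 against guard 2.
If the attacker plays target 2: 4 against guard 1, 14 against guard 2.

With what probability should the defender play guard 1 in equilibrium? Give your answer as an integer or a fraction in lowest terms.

4/11

Row minima are 10 and 4, so the attacker's maximin is 10; column maxima are 11 and 14, so the defender's minimax is 11. These differ, so the equilibrium is in mixed strategies.
Let the defender play guard 1 with probability q. The attacker is indifferent when 11q + 10(1−q) = 4q + 14(1−q), giving q = 4/11.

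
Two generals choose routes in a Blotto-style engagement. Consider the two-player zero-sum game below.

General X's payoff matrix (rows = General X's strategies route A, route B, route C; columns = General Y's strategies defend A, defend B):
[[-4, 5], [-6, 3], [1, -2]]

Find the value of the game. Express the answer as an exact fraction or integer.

-1/4

Row route B is strictly dominated by row route A, so General X never plays it.
The remaining 2×2 game on (route A, route C) × (defend A, defend B) has no saddle point. Let General X play route A with probability p; indifference gives −4p + (1−p) = 5p − 2(1−p), so p = 1/4.
Similarly General Y's optimal q on defend A is 7/12, and the value is -4·(7/12) + (5)·(5/12) = -1/4.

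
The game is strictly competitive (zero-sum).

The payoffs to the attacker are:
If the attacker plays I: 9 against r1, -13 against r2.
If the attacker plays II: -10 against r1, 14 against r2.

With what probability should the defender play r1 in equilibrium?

Row minima are -13 and -10, so the attacker's maximin is -10; column maxima are 9 and 14, so the defender's minimax is 9. These differ, so the equilibrium is in mixed strategies.
Let the defender play r1 with probability q. The attacker is indifferent when 9q − 13(1−q) = −10q + 14(1−q), giving q = 27/46.

27/46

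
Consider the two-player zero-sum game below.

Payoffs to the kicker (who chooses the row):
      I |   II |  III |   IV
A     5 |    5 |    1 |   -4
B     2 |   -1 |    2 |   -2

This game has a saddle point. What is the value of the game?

Row minima: -4, -2 → the kicker's maximin is -2.
Column maxima: 5, 5, 2, -2 → the goalkeeper's minimax is -2.
They coincide at (B, IV), so the value is -2.

-2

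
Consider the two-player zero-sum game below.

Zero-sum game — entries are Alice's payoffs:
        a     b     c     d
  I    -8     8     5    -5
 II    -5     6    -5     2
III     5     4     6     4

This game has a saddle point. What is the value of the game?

4

Row minima: -8, -5, 4 → Alice's maximin is 4.
Column maxima: 5, 8, 6, 4 → Bob's minimax is 4.
They coincide at (III, d), so the value is 4.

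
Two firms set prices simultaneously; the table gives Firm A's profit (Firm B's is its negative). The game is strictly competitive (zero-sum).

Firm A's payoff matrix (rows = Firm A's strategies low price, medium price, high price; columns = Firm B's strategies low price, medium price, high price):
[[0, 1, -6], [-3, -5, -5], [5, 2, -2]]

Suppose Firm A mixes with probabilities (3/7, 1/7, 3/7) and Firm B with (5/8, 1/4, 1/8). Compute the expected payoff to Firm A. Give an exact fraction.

Against (5/8, 1/4, 1/8), each row's expected payoff is low price: -1/2; medium price: -15/4; high price: 27/8.
Taking the (3/7, 1/7, 3/7)-weighted average: (3/7)·(-1/2) + (1/7)·(-15/4) + (3/7)·(27/8) = 39/56.

39/56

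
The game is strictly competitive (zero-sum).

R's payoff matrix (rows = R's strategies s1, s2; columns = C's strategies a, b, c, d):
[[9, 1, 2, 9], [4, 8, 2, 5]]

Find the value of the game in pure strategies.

2

Row minima: 1, 2 → R's maximin is 2.
Column maxima: 9, 8, 2, 9 → C's minimax is 2.
They coincide at (s2, c), so the value is 2.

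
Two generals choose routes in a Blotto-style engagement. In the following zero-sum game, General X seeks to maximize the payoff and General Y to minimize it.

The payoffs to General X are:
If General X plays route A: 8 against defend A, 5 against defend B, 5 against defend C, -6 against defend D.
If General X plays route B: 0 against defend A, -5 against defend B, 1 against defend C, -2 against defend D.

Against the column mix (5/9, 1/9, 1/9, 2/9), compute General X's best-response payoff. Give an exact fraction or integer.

route A: (8)·(5/9) + (5)·(1/9) + (5)·(1/9) + (-6)·(2/9) = 38/9.
route B: (0)·(5/9) + (-5)·(1/9) + (1)·(1/9) + (-2)·(2/9) = -8/9.
The best pure response is route A with expected payoff 38/9.

38/9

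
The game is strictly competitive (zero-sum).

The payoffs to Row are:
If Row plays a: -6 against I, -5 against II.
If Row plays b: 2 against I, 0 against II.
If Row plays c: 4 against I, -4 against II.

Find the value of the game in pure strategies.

Row minima: -6, 0, -4 → Row's maximin is 0.
Column maxima: 4, 0 → Column's minimax is 0.
They coincide at (b, II), so the value is 0.

0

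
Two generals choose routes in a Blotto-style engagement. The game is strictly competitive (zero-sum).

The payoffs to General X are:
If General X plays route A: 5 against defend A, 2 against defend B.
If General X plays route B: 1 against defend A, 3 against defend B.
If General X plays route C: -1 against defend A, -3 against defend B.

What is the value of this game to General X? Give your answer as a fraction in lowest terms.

Row route C is strictly dominated by row route A, so General X never plays it.
The remaining 2×2 game on (route A, route B) × (defend A, defend B) has no saddle point. Let General X play route A with probability p; indifference gives 5p + (1−p) = 2p + 3(1−p), so p = 2/5.
Similarly General Y's optimal q on defend A is 1/5, and the value is 5·(1/5) + (2)·(4/5) = 13/5.

13/5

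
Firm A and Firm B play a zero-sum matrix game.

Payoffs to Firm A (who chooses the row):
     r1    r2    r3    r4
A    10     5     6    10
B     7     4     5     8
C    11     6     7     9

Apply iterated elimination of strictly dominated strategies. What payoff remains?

6

Row B is strictly dominated by row A (10>7, 5>4, 6>5, 10>8); eliminate B.
Column r1 is strictly dominated by r2 for Firm B (5<10, 6<11); eliminate r1.
Column r3 is strictly dominated by r2 for Firm B (5<6, 6<7); eliminate r3.
Column r4 is strictly dominated by r2 for Firm B (5<10, 6<9); eliminate r4.
Row A is strictly dominated by row C (6>5); eliminate A.
Only (C, r2) remains, with payoff 6.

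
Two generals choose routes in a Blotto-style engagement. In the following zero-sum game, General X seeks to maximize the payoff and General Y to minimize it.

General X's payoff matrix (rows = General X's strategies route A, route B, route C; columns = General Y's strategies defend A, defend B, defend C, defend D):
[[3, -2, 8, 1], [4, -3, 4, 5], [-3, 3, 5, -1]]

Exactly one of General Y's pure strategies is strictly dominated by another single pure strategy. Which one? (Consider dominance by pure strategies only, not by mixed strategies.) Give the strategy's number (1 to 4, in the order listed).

General Y prefers columns that give General X less. Compare defend C with defend B: -2 < 8, -3 < 4, 3 < 5.
So defend B strictly dominates defend C for General Y; defend C is strictly dominated.

3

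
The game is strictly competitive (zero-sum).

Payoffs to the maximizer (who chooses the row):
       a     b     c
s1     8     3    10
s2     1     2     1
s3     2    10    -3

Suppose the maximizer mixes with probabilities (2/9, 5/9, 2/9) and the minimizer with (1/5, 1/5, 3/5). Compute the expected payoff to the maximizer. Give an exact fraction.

118/45

Against (1/5, 1/5, 3/5), each row's expected payoff is s1: 41/5; s2: 6/5; s3: 3/5.
Taking the (2/9, 5/9, 2/9)-weighted average: (2/9)·(41/5) + (5/9)·(6/5) + (2/9)·(3/5) = 118/45.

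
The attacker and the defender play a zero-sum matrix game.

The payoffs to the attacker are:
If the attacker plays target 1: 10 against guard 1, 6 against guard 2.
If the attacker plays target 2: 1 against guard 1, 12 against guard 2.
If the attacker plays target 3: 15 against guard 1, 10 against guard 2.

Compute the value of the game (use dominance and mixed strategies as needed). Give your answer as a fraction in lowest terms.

85/8

Row target 1 is strictly dominated by row target 3, so the attacker never plays it.
The remaining 2×2 game on (target 2, target 3) × (guard 1, guard 2) has no saddle point. Let the attacker play target 2 with probability p; indifference gives p + 15(1−p) = 12p + 10(1−p), so p = 5/16.
Similarly the defender's optimal q on guard 1 is 1/8, and the value is 1·(1/8) + (12)·(7/8) = 85/8.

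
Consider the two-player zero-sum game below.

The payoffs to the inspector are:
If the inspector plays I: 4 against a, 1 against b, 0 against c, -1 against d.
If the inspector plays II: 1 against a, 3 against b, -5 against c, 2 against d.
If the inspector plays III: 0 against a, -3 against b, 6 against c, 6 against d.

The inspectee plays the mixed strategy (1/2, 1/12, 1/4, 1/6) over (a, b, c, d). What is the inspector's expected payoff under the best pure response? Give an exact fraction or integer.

I: (4)·(1/2) + (1)·(1/12) + (0)·(1/4) + (-1)·(1/6) = 23/12.
II: (1)·(1/2) + (3)·(1/12) + (-5)·(1/4) + (2)·(1/6) = -1/6.
III: (0)·(1/2) + (-3)·(1/12) + (6)·(1/4) + (6)·(1/6) = 9/4.
The best pure response is III with expected payoff 9/4.

9/4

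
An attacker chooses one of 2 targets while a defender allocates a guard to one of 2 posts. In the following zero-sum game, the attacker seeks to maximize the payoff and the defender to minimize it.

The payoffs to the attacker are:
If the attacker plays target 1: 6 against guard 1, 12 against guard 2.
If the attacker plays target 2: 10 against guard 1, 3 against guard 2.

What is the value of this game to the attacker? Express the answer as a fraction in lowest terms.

102/13

Row minima are 6 and 3, so the attacker's maximin is 6; column maxima are 10 and 12, so the defender's minimax is 10. These differ, so the equilibrium is in mixed strategies.
Let the attacker play target 1 with probability p. The defender is indifferent when 6p + 10(1−p) = 12p + 3(1−p), giving p = 7/13.
Let the defender play guard 1 with probability q. The attacker is indifferent when 6q + 12(1−q) = 10q + 3(1−q), giving q = 9/13.
The value is 6·(9/13) + (12)·(4/13) = 102/13.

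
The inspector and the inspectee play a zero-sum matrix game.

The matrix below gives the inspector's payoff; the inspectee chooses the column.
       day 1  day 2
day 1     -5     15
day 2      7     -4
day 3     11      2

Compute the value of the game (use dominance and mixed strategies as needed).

Row day 2 is strictly dominated by row day 3, so the inspector never plays it.
The remaining 2×2 game on (day 1, day 3) × (day 1, day 2) has no saddle point. Let the inspector play day 1 with probability p; indifference gives −5p + 11(1−p) = 15p + 2(1−p), so p = 9/29.
Similarly the inspectee's optimal q on day 1 is 13/29, and the value is -5·(13/29) + (15)·(16/29) = 175/29.

175/29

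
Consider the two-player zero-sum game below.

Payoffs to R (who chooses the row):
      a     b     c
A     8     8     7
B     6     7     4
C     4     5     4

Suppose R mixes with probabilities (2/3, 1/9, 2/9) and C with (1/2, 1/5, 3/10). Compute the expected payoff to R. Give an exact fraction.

301/45

Against (1/2, 1/5, 3/10), each row's expected payoff is A: 77/10; B: 28/5; C: 21/5.
Taking the (2/3, 1/9, 2/9)-weighted average: (2/3)·(77/10) + (1/9)·(28/5) + (2/9)·(21/5) = 301/45.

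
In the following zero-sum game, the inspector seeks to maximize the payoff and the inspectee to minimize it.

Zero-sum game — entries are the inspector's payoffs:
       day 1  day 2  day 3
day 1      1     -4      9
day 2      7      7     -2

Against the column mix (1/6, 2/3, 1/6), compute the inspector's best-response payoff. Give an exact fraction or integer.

11/2

day 1: (1)·(1/6) + (-4)·(2/3) + (9)·(1/6) = -1.
day 2: (7)·(1/6) + (7)·(2/3) + (-2)·(1/6) = 11/2.
The best pure response is day 2 with expected payoff 11/2.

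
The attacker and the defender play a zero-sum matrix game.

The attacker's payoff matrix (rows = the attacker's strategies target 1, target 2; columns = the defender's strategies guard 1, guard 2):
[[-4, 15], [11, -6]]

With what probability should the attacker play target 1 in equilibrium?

17/36

Row minima are -4 and -6, so the attacker's maximin is -4; column maxima are 11 and 15, so the defender's minimax is 11. These differ, so the equilibrium is in mixed strategies.
Let the attacker play target 1 with probability p. The defender is indifferent when −4p + 11(1−p) = 15p − 6(1−p), giving p = 17/36.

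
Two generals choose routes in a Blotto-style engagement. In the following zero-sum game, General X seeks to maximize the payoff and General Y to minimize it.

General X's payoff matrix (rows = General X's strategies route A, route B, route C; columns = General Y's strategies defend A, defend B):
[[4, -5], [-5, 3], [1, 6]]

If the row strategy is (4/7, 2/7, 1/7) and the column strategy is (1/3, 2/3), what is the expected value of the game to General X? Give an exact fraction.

Against (1/3, 2/3), each row's expected payoff is route A: -2; route B: 1/3; route C: 13/3.
Taking the (4/7, 2/7, 1/7)-weighted average: (4/7)·(-2) + (2/7)·(1/3) + (1/7)·(13/3) = -3/7.

-3/7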